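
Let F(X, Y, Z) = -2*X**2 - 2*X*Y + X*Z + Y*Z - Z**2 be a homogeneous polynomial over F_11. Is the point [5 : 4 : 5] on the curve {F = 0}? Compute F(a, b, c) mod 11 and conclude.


F(5,4,5) ≡ 7 (mod 11); P is NOT on the curve.

Evaluate F(5, 4, 5) term-by-term (mod 11).
  -2*X**2 ↦ -2·25·1·1 = -50
  -2*X*Y ↦ -2·5·4·1 = -40
  X*Z ↦ 1·5·1·5 = 25
  Y*Z ↦ 1·1·4·5 = 20
  -Z**2 ↦ -1·1·1·25 = -25
Sum: F(5, 4, 5) = (-50) + (-40) + (25) + (20) + (-25) = -70.
Reducing mod 11: -70 ≡ 7 (mod 11).
Since F(a, b, c) ≡ 7 ≠ 0 (mod 11), P does NOT lie on the curve.


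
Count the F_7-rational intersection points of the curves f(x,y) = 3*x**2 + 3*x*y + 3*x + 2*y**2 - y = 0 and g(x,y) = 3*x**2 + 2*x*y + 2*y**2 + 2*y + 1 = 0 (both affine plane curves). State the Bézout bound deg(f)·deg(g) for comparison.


Common zeros: ∅; count = 0; Bézout bound = 4.

deg(f) = 2, deg(g) = 2, so Bézout bound = 4.
Scan x ∈ F_7. For each x, list the y ∈ F_7 with f(x, y) ≡ 0 and those with g(x, y) ≡ 0 (mod 7); the common zeros in that column are the intersection.
  x = 0: f ≡ 0 at y ∈ {0, 4}; g ≡ 0 at y ∈ ∅; common: ∅.
  x = 1: f ≡ 0 at y ∈ ∅; g ≡ 0 at y ∈ ∅; common: ∅.
  x = 2: f ≡ 0 at y ∈ {4}; g ≡ 0 at y ∈ {1, 3}; common: ∅.
  x = 3: f ≡ 0 at y ∈ {5}; g ≡ 0 at y ∈ {0, 3}; common: ∅.
  x = 4: f ≡ 0 at y ∈ ∅; g ≡ 0 at y ∈ {0, 2}; common: ∅.
  x = 5: f ≡ 0 at y ∈ {2, 5}; g ≡ 0 at y ∈ ∅; common: ∅.
  x = 6: f ≡ 0 at y ∈ {0, 2}; g ≡ 0 at y ∈ ∅; common: ∅.
Collecting: common zeros = ∅, so the count is 0.
Comparison with the Bézout bound: 0 ≤ 4 = deg(f)·deg(g), as expected for curves with no common component (the affine F_7-count falls short of the bound because intersections may lie at infinity, over extension fields, or carry multiplicity).


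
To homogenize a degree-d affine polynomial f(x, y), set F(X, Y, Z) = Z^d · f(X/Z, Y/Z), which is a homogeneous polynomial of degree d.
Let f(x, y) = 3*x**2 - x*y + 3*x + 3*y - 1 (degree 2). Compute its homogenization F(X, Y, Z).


F(X, Y, Z) = 3*X**2 - X*Y + 3*X*Z + 3*Y*Z - Z**2

deg(f) = 2.
Substitute x = X/Z, y = Y/Z into f, then multiply by Z^2.
  monomial 3·x^2·y^0 ↦ 3·X^2·Y^0·Z^0.
  monomial -1·x^1·y^1 ↦ -1·X^1·Y^1·Z^0.
  monomial 3·x^1·y^0 ↦ 3·X^1·Y^0·Z^1.
  monomial 3·x^0·y^1 ↦ 3·X^0·Y^1·Z^1.
  monomial -1·x^0·y^0 ↦ -1·X^0·Y^0·Z^2.
Collecting: F(X, Y, Z) = 3*X**2 - X*Y + 3*X*Z + 3*Y*Z - Z**2.


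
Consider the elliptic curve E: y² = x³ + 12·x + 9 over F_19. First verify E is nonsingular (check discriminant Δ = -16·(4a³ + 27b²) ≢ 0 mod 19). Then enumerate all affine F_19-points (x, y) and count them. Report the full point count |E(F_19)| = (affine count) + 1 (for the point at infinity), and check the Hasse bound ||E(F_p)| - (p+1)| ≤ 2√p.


Affine points = {(0, 3), (0, 16), (4, 8), (4, 11), (5, 2), (5, 17), (8, 3), (8, 16), (11, 3), (11, 16), (12, 0), (13, 5), (13, 14), (15, 7), (15, 12)}; affine count = 15; |E(F_19)| = 16.

Discriminant check: Δ ∝ 4a³ + 27b² = 4·12³ + 27·9² = 4·1728 + 27·81 ≡ 17 (mod 19). Nonzero ⇒ E is nonsingular.
For each x ∈ F_19, compute rhs = x³ + 12·x + 9 mod 19, then count y ∈ F_19 with y² ≡ rhs.
  x = 0: rhs = 9, matching y values: 3, 16 (2 points).
  x = 1: rhs = 3, matching y values: none (0 points).
  x = 2: rhs = 3, matching y values: none (0 points).
  x = 3: rhs = 15, matching y values: none (0 points).
  x = 4: rhs = 7, matching y values: 8, 11 (2 points).
  x = 5: rhs = 4, matching y values: 2, 17 (2 points).
  x = 6: rhs = 12, matching y values: none (0 points).
  x = 7: rhs = 18, matching y values: none (0 points).
  x = 8: rhs = 9, matching y values: 3, 16 (2 points).
  x = 9: rhs = 10, matching y values: none (0 points).
  x = 10: rhs = 8, matching y values: none (0 points).
  x = 11: rhs = 9, matching y values: 3, 16 (2 points).
  x = 12: rhs = 0, matching y values: 0 (1 points).
  x = 13: rhs = 6, matching y values: 5, 14 (2 points).
  x = 14: rhs = 14, matching y values: none (0 points).
  x = 15: rhs = 11, matching y values: 7, 12 (2 points).
  x = 16: rhs = 3, matching y values: none (0 points).
  x = 17: rhs = 15, matching y values: none (0 points).
  x = 18: rhs = 15, matching y values: none (0 points).
Total affine count: 15.
Full point count |E(F_19)| = 15 + 1 = 16.
Hasse bound: |16 − (19+1)| = |-4| = 4 ≤ 2√19 ≈ 8.7178 ✓.


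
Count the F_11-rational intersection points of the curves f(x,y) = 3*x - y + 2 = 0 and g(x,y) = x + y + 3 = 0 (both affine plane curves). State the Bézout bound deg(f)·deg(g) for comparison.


Common zeros: {(7, 1)}; count = 1; Bézout bound = 1.

deg(f) = 1, deg(g) = 1, so Bézout bound = 1.
Scan x ∈ F_11. For each x, list the y ∈ F_11 with f(x, y) ≡ 0 and those with g(x, y) ≡ 0 (mod 11); the common zeros in that column are the intersection.
  x = 0: f ≡ 0 at y ∈ {2}; g ≡ 0 at y ∈ {8}; common: ∅.
  x = 1: f ≡ 0 at y ∈ {5}; g ≡ 0 at y ∈ {7}; common: ∅.
  x = 2: f ≡ 0 at y ∈ {8}; g ≡ 0 at y ∈ {6}; common: ∅.
  x = 3: f ≡ 0 at y ∈ {0}; g ≡ 0 at y ∈ {5}; common: ∅.
  x = 4: f ≡ 0 at y ∈ {3}; g ≡ 0 at y ∈ {4}; common: ∅.
  x = 5: f ≡ 0 at y ∈ {6}; g ≡ 0 at y ∈ {3}; common: ∅.
  x = 6: f ≡ 0 at y ∈ {9}; g ≡ 0 at y ∈ {2}; common: ∅.
  x = 7: f ≡ 0 at y ∈ {1}; g ≡ 0 at y ∈ {1}; common: {1}.
  x = 8: f ≡ 0 at y ∈ {4}; g ≡ 0 at y ∈ {0}; common: ∅.
  x = 9: f ≡ 0 at y ∈ {7}; g ≡ 0 at y ∈ {10}; common: ∅.
  x = 10: f ≡ 0 at y ∈ {10}; g ≡ 0 at y ∈ {9}; common: ∅.
Collecting: common zeros = {(7, 1)}, so the count is 1.
Comparison with the Bézout bound: 1 ≤ 1 = deg(f)·deg(g), as expected for curves with no common component (the bound is attained).


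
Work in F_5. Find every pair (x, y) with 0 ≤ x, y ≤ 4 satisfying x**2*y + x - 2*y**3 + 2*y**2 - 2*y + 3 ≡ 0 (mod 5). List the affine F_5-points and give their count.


Affine F_5-points: {(1, 3), (2, 0), (2, 3)}; count = 3.

For each of the 25 pairs (x, y) ∈ F_5², evaluate f(x, y) mod 5. Record the zeros.
  x = 0: [0↦3, 1↦1, 2↦1, 3↦1, 4↦4]  zeros at y ∈ ∅
  x = 1: [0↦4, 1↦3, 2↦4, 3↦0, 4↦4]  zeros at y ∈ {3}
  x = 2: [0↦0, 1↦2, 2↦1, 3↦0, 4↦2]  zeros at y ∈ {0, 3}
  x = 3: [0↦1, 1↦3, 2↦2, 3↦1, 4↦3]  zeros at y ∈ ∅
  x = 4: [0↦2, 1↦1, 2↦2, 3↦3, 4↦2]  zeros at y ∈ ∅
Collecting zeros: affine points = {(1, 3), (2, 0), (2, 3)}.
Total count |C(F_5)_aff| = 3.


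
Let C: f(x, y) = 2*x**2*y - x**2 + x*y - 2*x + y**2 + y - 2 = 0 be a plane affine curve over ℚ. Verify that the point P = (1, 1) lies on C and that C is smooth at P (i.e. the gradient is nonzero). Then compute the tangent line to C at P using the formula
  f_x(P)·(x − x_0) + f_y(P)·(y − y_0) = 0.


Tangent line at P: x + 6*y - 7 = 0.

Step 1: f(1, 1) = 0, so P lies on C.
Step 2: partial derivatives
  f_x(x, y) = 4*x*y - 2*x + y - 2, f_y(x, y) = 2*x**2 + x + 2*y + 1.
  f_x(P) = 1, f_y(P) = 6 (gradient nonzero, so P is smooth).
Step 3: tangent line at P: 1·(x − 1) + 6·(y − 1) = 0.
Expanding: x + 6*y - 7 = 0.


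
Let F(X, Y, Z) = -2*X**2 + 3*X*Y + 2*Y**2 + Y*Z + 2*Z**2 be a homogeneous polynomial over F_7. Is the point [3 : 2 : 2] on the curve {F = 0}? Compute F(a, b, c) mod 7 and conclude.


F(3,2,2) ≡ 6 (mod 7); P is NOT on the curve.

Evaluate F(3, 2, 2) term-by-term (mod 7).
  -2*X**2 ↦ -2·9·1·1 = -18
  3*X*Y ↦ 3·3·2·1 = 18
  2*Y**2 ↦ 2·1·4·1 = 8
  Y*Z ↦ 1·1·2·2 = 4
  2*Z**2 ↦ 2·1·1·4 = 8
Sum: F(3, 2, 2) = (-18) + (18) + (8) + (4) + (8) = 20.
Reducing mod 7: 20 ≡ 6 (mod 7).
Since F(a, b, c) ≡ 6 ≠ 0 (mod 7), P does NOT lie on the curve.


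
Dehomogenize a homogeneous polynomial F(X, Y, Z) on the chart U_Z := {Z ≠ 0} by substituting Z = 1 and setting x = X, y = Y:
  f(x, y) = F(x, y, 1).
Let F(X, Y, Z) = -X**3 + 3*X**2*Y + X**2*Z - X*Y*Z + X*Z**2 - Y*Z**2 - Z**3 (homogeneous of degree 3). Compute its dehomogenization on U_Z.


f(x, y) = -x**3 + 3*x**2*y + x**2 - x*y + x - y - 1

On U_Z we set Z = 1. Each monomial c·X^i·Y^j·Z^k in F becomes c·x^i·y^j·1^k = c·x^i·y^j.
Substituting Z = 1: F(X, Y, 1) = -x**3 + 3*x**2*y + x**2 - x*y + x - y - 1.
Note: deg(f) ≤ deg(F) = 3; strict inequality happens when F is divisible by Z (lost terms).


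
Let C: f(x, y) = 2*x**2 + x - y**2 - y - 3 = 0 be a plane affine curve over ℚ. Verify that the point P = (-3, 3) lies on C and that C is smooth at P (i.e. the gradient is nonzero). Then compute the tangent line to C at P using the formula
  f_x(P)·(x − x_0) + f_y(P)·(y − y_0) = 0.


Tangent line at P: -11*x - 7*y - 12 = 0.

Step 1: f(-3, 3) = 0, so P lies on C.
Step 2: partial derivatives
  f_x(x, y) = 4*x + 1, f_y(x, y) = -2*y - 1.
  f_x(P) = -11, f_y(P) = -7 (gradient nonzero, so P is smooth).
Step 3: tangent line at P: -11·(x − -3) + -7·(y − 3) = 0.
Expanding: -11*x - 7*y - 12 = 0.


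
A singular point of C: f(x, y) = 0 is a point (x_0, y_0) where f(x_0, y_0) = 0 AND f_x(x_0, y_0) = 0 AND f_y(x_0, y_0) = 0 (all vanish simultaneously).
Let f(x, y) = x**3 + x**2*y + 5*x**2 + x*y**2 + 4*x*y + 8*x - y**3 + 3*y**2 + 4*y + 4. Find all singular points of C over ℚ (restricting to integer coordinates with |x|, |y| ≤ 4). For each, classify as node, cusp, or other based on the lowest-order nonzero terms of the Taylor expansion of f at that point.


Singular points: {(-2, 0)}; classification: node.

Compute partial derivatives:
  f_x = 3*x**2 + 2*x*y + 10*x + y**2 + 4*y + 8.
  f_y = x**2 + 2*x*y + 4*x - 3*y**2 + 6*y + 4.
Scan x_0 ∈ {−4, ..., 4}. For each x_0, f_y(x_0, y) is a polynomial in y; find its integer roots y ∈ {−4, ..., 4}, then test f_x and f at those candidates.
  x = -4: f_y(-4, y) = -3*y**2 - 2*y + 4; no integer root y with |y| ≤ 4.
  x = -3: f_y(-3, y) = 1 - 3*y**2; no integer root y with |y| ≤ 4.
  x = -2: f_y(-2, y) = -3*y**2 + 2*y; vanishes at y ∈ {0}. (-2, 0): f_x = 0, f = 0 — SINGULAR.
  x = -1: f_y(-1, y) = -3*y**2 + 4*y + 1; no integer root y with |y| ≤ 4.
  x = 0: f_y(0, y) = -3*y**2 + 6*y + 4; no integer root y with |y| ≤ 4.
  x = 1: f_y(1, y) = -3*y**2 + 8*y + 9; no integer root y with |y| ≤ 4.
  x = 2: f_y(2, y) = -3*y**2 + 10*y + 16; no integer root y with |y| ≤ 4.
  x = 3: f_y(3, y) = -3*y**2 + 12*y + 25; no integer root y with |y| ≤ 4.
  x = 4: f_y(4, y) = -3*y**2 + 14*y + 36; no integer root y with |y| ≤ 4.
Only singular point on the grid: (-2, 0).
Classify: substitute x = -2 + u, y = 0 + v and expand: f = u**3 + u**2*v - u**2 + u*v**2 - v**3 + v**2.
No constant or linear terms (consistent with a singular point). Quadratic part: -u**2 + v**2. Cubic part: u**3 + u**2*v + u*v**2 - v**3.
The quadratic part v**2 - u**2 = (v − u)(v + u) splits into two distinct linear factors, so there are two distinct tangent lines y − 0 = ±(x − -2) — this is a node (ordinary double point).
Classification: node.


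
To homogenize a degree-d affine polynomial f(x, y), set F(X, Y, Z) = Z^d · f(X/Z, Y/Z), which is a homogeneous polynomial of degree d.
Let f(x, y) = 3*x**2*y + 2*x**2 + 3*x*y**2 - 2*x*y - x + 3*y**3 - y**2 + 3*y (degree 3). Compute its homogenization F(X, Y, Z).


F(X, Y, Z) = 3*X**2*Y + 2*X**2*Z + 3*X*Y**2 - 2*X*Y*Z - X*Z**2 + 3*Y**3 - Y**2*Z + 3*Y*Z**2

deg(f) = 3.
Substitute x = X/Z, y = Y/Z into f, then multiply by Z^3.
  monomial 3·x^2·y^1 ↦ 3·X^2·Y^1·Z^0.
  monomial 2·x^2·y^0 ↦ 2·X^2·Y^0·Z^1.
  monomial 3·x^1·y^2 ↦ 3·X^1·Y^2·Z^0.
  monomial -2·x^1·y^1 ↦ -2·X^1·Y^1·Z^1.
  monomial -1·x^1·y^0 ↦ -1·X^1·Y^0·Z^2.
  monomial 3·x^0·y^3 ↦ 3·X^0·Y^3·Z^0.
  monomial -1·x^0·y^2 ↦ -1·X^0·Y^2·Z^1.
  monomial 3·x^0·y^1 ↦ 3·X^0·Y^1·Z^2.
Collecting: F(X, Y, Z) = 3*X**2*Y + 2*X**2*Z + 3*X*Y**2 - 2*X*Y*Z - X*Z**2 + 3*Y**3 - Y**2*Z + 3*Y*Z**2.


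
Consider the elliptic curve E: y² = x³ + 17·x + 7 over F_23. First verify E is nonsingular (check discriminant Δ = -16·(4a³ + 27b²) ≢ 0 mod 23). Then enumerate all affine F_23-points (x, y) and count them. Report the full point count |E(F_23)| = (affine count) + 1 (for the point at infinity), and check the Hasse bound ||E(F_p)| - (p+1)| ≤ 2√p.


Affine points = {(1, 5), (1, 18), (2, 7), (2, 16), (3, 4), (3, 19), (4, 1), (4, 22), (6, 7), (6, 16), (7, 3), (7, 20), (10, 2), (10, 21), (15, 7), (15, 16), (18, 2), (18, 21), (19, 6), (19, 17), (22, 9), (22, 14)}; affine count = 22; |E(F_23)| = 23.

Discriminant check: Δ ∝ 4a³ + 27b² = 4·17³ + 27·7² = 4·4913 + 27·49 ≡ 22 (mod 23). Nonzero ⇒ E is nonsingular.
For each x ∈ F_23, compute rhs = x³ + 17·x + 7 mod 23, then count y ∈ F_23 with y² ≡ rhs.
  x = 0: rhs = 7, matching y values: none (0 points).
  x = 1: rhs = 2, matching y values: 5, 18 (2 points).
  x = 2: rhs = 3, matching y values: 7, 16 (2 points).
  x = 3: rhs = 16, matching y values: 4, 19 (2 points).
  x = 4: rhs = 1, matching y values: 1, 22 (2 points).
  x = 5: rhs = 10, matching y values: none (0 points).
  x = 6: rhs = 3, matching y values: 7, 16 (2 points).
  x = 7: rhs = 9, matching y values: 3, 20 (2 points).
  x = 8: rhs = 11, matching y values: none (0 points).
  x = 9: rhs = 15, matching y values: none (0 points).
  x = 10: rhs = 4, matching y values: 2, 21 (2 points).
  x = 11: rhs = 7, matching y values: none (0 points).
  x = 12: rhs = 7, matching y values: none (0 points).
  x = 13: rhs = 10, matching y values: none (0 points).
  x = 14: rhs = 22, matching y values: none (0 points).
  x = 15: rhs = 3, matching y values: 7, 16 (2 points).
  x = 16: rhs = 5, matching y values: none (0 points).
  x = 17: rhs = 11, matching y values: none (0 points).
  x = 18: rhs = 4, matching y values: 2, 21 (2 points).
  x = 19: rhs = 13, matching y values: 6, 17 (2 points).
  x = 20: rhs = 21, matching y values: none (0 points).
  x = 21: rhs = 11, matching y values: none (0 points).
  x = 22: rhs = 12, matching y values: 9, 14 (2 points).
Total affine count: 22.
Full point count |E(F_23)| = 22 + 1 = 23.
Hasse bound: |23 − (23+1)| = |-1| = 1 ≤ 2√23 ≈ 9.5917 ✓.


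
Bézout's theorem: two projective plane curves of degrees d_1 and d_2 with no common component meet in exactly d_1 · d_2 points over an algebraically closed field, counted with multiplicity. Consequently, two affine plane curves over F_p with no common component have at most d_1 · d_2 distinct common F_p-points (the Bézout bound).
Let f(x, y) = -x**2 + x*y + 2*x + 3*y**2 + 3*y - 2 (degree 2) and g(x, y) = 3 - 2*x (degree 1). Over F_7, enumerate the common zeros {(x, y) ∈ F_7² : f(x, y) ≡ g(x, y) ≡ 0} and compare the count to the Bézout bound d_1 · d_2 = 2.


Common zeros: {(5, 4), (5, 5)}; count = 2; Bézout bound = 2.

deg(f) = 2, deg(g) = 1, so Bézout bound = 2.
Scan x ∈ F_7. For each x, list the y ∈ F_7 with f(x, y) ≡ 0 and those with g(x, y) ≡ 0 (mod 7); the common zeros in that column are the intersection.
  x = 0: f ≡ 0 at y ∈ ∅; g ≡ 0 at y ∈ ∅; common: ∅.
  x = 1: f ≡ 0 at y ∈ {4}; g ≡ 0 at y ∈ ∅; common: ∅.
  x = 2: f ≡ 0 at y ∈ {5}; g ≡ 0 at y ∈ ∅; common: ∅.
  x = 3: f ≡ 0 at y ∈ ∅; g ≡ 0 at y ∈ ∅; common: ∅.
  x = 4: f ≡ 0 at y ∈ {1, 6}; g ≡ 0 at y ∈ ∅; common: ∅.
  x = 5: f ≡ 0 at y ∈ {4, 5}; g ≡ 0 at y ∈ {0, 1, 2, 3, 4, 5, 6}; common: {4, 5}.
  x = 6: f ≡ 0 at y ∈ {1, 3}; g ≡ 0 at y ∈ ∅; common: ∅.
Collecting: common zeros = {(5, 4), (5, 5)}, so the count is 2.
Comparison with the Bézout bound: 2 ≤ 2 = deg(f)·deg(g), as expected for curves with no common component (the bound is attained).


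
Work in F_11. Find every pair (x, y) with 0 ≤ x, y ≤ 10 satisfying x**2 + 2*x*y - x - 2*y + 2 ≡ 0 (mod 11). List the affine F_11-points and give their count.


Affine F_11-points: {(0, 1), (2, 9), (3, 9), (4, 5), (5, 0), (6, 10), (7, 0), (8, 10), (9, 5), (10, 1)}; count = 10.

For each of the 121 pairs (x, y) ∈ F_11², evaluate f(x, y) mod 11. Record the zeros.
  x = 0: [0↦2, 1↦0, 2↦9, 3↦7, 4↦5, 5↦3, 6↦1, 7↦10, 8↦8, 9↦6, 10↦4]  zeros at y ∈ {1}
  x = 1: [0↦2, 1↦2, 2↦2, 3↦2, 4↦2, 5↦2, 6↦2, 7↦2, 8↦2, 9↦2, 10↦2]  zeros at y ∈ ∅
  x = 2: [0↦4, 1↦6, 2↦8, 3↦10, 4↦1, 5↦3, 6↦5, 7↦7, 8↦9, 9↦0, 10↦2]  zeros at y ∈ {9}
  x = 3: [0↦8, 1↦1, 2↦5, 3↦9, 4↦2, 5↦6, 6↦10, 7↦3, 8↦7, 9↦0, 10↦4]  zeros at y ∈ {9}
  x = 4: [0↦3, 1↦9, 2↦4, 3↦10, 4↦5, 5↦0, 6↦6, 7↦1, 8↦7, 9↦2, 10↦8]  zeros at y ∈ {5}
  x = 5: [0↦0, 1↦8, 2↦5, 3↦2, 4↦10, 5↦7, 6↦4, 7↦1, 8↦9, 9↦6, 10↦3]  zeros at y ∈ {0}
  x = 6: [0↦10, 1↦9, 2↦8, 3↦7, 4↦6, 5↦5, 6↦4, 7↦3, 8↦2, 9↦1, 10↦0]  zeros at y ∈ {10}
  x = 7: [0↦0, 1↦1, 2↦2, 3↦3, 4↦4, 5↦5, 6↦6, 7↦7, 8↦8, 9↦9, 10↦10]  zeros at y ∈ {0}
  x = 8: [0↦3, 1↦6, 2↦9, 3↦1, 4↦4, 5↦7, 6↦10, 7↦2, 8↦5, 9↦8, 10↦0]  zeros at y ∈ {10}
  x = 9: [0↦8, 1↦2, 2↦7, 3↦1, 4↦6, 5↦0, 6↦5, 7↦10, 8↦4, 9↦9, 10↦3]  zeros at y ∈ {5}
  x = 10: [0↦4, 1↦0, 2↦7, 3↦3, 4↦10, 5↦6, 6↦2, 7↦9, 8↦5, 9↦1, 10↦8]  zeros at y ∈ {1}
Collecting zeros: affine points = {(0, 1), (2, 9), (3, 9), (4, 5), (5, 0), (6, 10), (7, 0), (8, 10), (9, 5), (10, 1)}.
Total count |C(F_11)_aff| = 10.


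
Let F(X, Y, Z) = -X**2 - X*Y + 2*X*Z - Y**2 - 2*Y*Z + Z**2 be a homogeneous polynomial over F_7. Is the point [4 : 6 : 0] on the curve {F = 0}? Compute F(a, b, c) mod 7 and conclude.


F(4,6,0) ≡ 1 (mod 7); P is NOT on the curve.

Evaluate F(4, 6, 0) term-by-term (mod 7).
  -X**2 ↦ -1·16·1·1 = -16
  -X*Y ↦ -1·4·6·1 = -24
  2*X*Z ↦ 2·4·1·0 = 0
  -Y**2 ↦ -1·1·36·1 = -36
  -2*Y*Z ↦ -2·1·6·0 = 0
  Z**2 ↦ 1·1·1·0 = 0
Sum: F(4, 6, 0) = (-16) + (-24) + (0) + (-36) + (0) + (0) = -76.
Reducing mod 7: -76 ≡ 1 (mod 7).
Since F(a, b, c) ≡ 1 ≠ 0 (mod 7), P does NOT lie on the curve.


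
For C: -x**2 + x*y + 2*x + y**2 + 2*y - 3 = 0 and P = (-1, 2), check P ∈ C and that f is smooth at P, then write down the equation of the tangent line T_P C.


Tangent line at P: 6*x + 5*y - 4 = 0.

Step 1: f(-1, 2) = 0, so P lies on C.
Step 2: partial derivatives
  f_x(x, y) = -2*x + y + 2, f_y(x, y) = x + 2*y + 2.
  f_x(P) = 6, f_y(P) = 5 (gradient nonzero, so P is smooth).
Step 3: tangent line at P: 6·(x − -1) + 5·(y − 2) = 0.
Expanding: 6*x + 5*y - 4 = 0.


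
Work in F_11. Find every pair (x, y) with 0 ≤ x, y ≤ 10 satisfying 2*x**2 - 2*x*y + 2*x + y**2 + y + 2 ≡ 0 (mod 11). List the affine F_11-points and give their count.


Affine F_11-points: {(0, 4), (0, 6), (3, 1), (3, 4), (5, 3), (5, 6), (8, 1), (8, 3), (9, 8), (9, 9), (10, 9), (10, 10)}; count = 12.

For each of the 121 pairs (x, y) ∈ F_11², evaluate f(x, y) mod 11. Record the zeros.
  x = 0: [0↦2, 1↦4, 2↦8, 3↦3, 4↦0, 5↦10, 6↦0, 7↦3, 8↦8, 9↦4, 10↦2]  zeros at y ∈ {4, 6}
  x = 1: [0↦6, 1↦6, 2↦8, 3↦1, 4↦7, 5↦4, 6↦3, 7↦4, 8↦7, 9↦1, 10↦8]  zeros at y ∈ ∅
  x = 2: [0↦3, 1↦1, 2↦1, 3↦3, 4↦7, 5↦2, 6↦10, 7↦9, 8↦10, 9↦2, 10↦7]  zeros at y ∈ ∅
  x = 3: [0↦4, 1↦0, 2↦9, 3↦9, 4↦0, 5↦4, 6↦10, 7↦7, 8↦6, 9↦7, 10↦10]  zeros at y ∈ {1, 4}
  x = 4: [0↦9, 1↦3, 2↦10, 3↦8, 4↦8, 5↦10, 6↦3, 7↦9, 8↦6, 9↦5, 10↦6]  zeros at y ∈ ∅
  x = 5: [0↦7, 1↦10, 2↦4, 3↦0, 4↦9, 5↦9, 6↦0, 7↦4, 8↦10, 9↦7, 10↦6]  zeros at y ∈ {3, 6}
  x = 6: [0↦9, 1↦10, 2↦2, 3↦7, 4↦3, 5↦1, 6↦1, 7↦3, 8↦7, 9↦2, 10↦10]  zeros at y ∈ ∅
  x = 7: [0↦4, 1↦3, 2↦4, 3↦7, 4↦1, 5↦8, 6↦6, 7↦6, 8↦8, 9↦1, 10↦7]  zeros at y ∈ ∅
  x = 8: [0↦3, 1↦0, 2↦10, 3↦0, 4↦3, 5↦8, 6↦4, 7↦2, 8↦2, 9↦4, 10↦8]  zeros at y ∈ {1, 3}
  x = 9: [0↦6, 1↦1, 2↦9, 3↦8, 4↦9, 5↦1, 6↦6, 7↦2, 8↦0, 9↦0, 10↦2]  zeros at y ∈ {8, 9}
  x = 10: [0↦2, 1↦6, 2↦1, 3↦9, 4↦8, 5↦9, 6↦1, 7↦6, 8↦2, 9↦0, 10↦0]  zeros at y ∈ {9, 10}
Collecting zeros: affine points = {(0, 4), (0, 6), (3, 1), (3, 4), (5, 3), (5, 6), (8, 1), (8, 3), (9, 8), (9, 9), (10, 9), (10, 10)}.
Total count |C(F_11)_aff| = 12.


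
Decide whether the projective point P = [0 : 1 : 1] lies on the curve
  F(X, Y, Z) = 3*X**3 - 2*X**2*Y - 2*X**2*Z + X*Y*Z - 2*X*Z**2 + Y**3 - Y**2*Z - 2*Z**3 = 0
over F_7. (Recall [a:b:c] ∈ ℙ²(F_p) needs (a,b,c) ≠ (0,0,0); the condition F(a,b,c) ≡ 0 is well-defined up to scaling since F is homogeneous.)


F(0,1,1) ≡ 5 (mod 7); P is NOT on the curve.

Evaluate F(0, 1, 1) term-by-term (mod 7).
  3*X**3 ↦ 3·0·1·1 = 0
  -2*X**2*Y ↦ -2·0·1·1 = 0
  -2*X**2*Z ↦ -2·0·1·1 = 0
  X*Y*Z ↦ 1·0·1·1 = 0
  -2*X*Z**2 ↦ -2·0·1·1 = 0
  Y**3 ↦ 1·1·1·1 = 1
  -Y**2*Z ↦ -1·1·1·1 = -1
  -2*Z**3 ↦ -2·1·1·1 = -2
Sum: F(0, 1, 1) = (0) + (0) + (0) + (0) + (0) + (1) + (-1) + (-2) = -2.
Reducing mod 7: -2 ≡ 5 (mod 7).
Since F(a, b, c) ≡ 5 ≠ 0 (mod 7), P does NOT lie on the curve.


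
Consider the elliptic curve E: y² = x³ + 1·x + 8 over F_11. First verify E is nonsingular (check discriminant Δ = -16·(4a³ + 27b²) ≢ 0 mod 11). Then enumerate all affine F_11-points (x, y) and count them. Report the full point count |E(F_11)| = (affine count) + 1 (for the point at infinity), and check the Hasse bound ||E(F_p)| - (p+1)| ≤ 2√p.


Affine points = {(3, 4), (3, 7), (8, 0), (9, 3), (9, 8)}; affine count = 5; |E(F_11)| = 6.

Discriminant check: Δ ∝ 4a³ + 27b² = 4·1³ + 27·8² = 4·1 + 27·64 ≡ 5 (mod 11). Nonzero ⇒ E is nonsingular.
For each x ∈ F_11, compute rhs = x³ + 1·x + 8 mod 11, then count y ∈ F_11 with y² ≡ rhs.
  x = 0: rhs = 8, matching y values: none (0 points).
  x = 1: rhs = 10, matching y values: none (0 points).
  x = 2: rhs = 7, matching y values: none (0 points).
  x = 3: rhs = 5, matching y values: 4, 7 (2 points).
  x = 4: rhs = 10, matching y values: none (0 points).
  x = 5: rhs = 6, matching y values: none (0 points).
  x = 6: rhs = 10, matching y values: none (0 points).
  x = 7: rhs = 6, matching y values: none (0 points).
  x = 8: rhs = 0, matching y values: 0 (1 points).
  x = 9: rhs = 9, matching y values: 3, 8 (2 points).
  x = 10: rhs = 6, matching y values: none (0 points).
Total affine count: 5.
Full point count |E(F_11)| = 5 + 1 = 6.
Hasse bound: |6 − (11+1)| = |-6| = 6 ≤ 2√11 ≈ 6.6332 ✓.


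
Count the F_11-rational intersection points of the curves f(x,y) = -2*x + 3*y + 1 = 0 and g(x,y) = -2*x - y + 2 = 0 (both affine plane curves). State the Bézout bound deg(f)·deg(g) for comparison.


Common zeros: {(5, 3)}; count = 1; Bézout bound = 1.

deg(f) = 1, deg(g) = 1, so Bézout bound = 1.
Scan x ∈ F_11. For each x, list the y ∈ F_11 with f(x, y) ≡ 0 and those with g(x, y) ≡ 0 (mod 11); the common zeros in that column are the intersection.
  x = 0: f ≡ 0 at y ∈ {7}; g ≡ 0 at y ∈ {2}; common: ∅.
  x = 1: f ≡ 0 at y ∈ {4}; g ≡ 0 at y ∈ {0}; common: ∅.
  x = 2: f ≡ 0 at y ∈ {1}; g ≡ 0 at y ∈ {9}; common: ∅.
  x = 3: f ≡ 0 at y ∈ {9}; g ≡ 0 at y ∈ {7}; common: ∅.
  x = 4: f ≡ 0 at y ∈ {6}; g ≡ 0 at y ∈ {5}; common: ∅.
  x = 5: f ≡ 0 at y ∈ {3}; g ≡ 0 at y ∈ {3}; common: {3}.
  x = 6: f ≡ 0 at y ∈ {0}; g ≡ 0 at y ∈ {1}; common: ∅.
  x = 7: f ≡ 0 at y ∈ {8}; g ≡ 0 at y ∈ {10}; common: ∅.
  x = 8: f ≡ 0 at y ∈ {5}; g ≡ 0 at y ∈ {8}; common: ∅.
  x = 9: f ≡ 0 at y ∈ {2}; g ≡ 0 at y ∈ {6}; common: ∅.
  x = 10: f ≡ 0 at y ∈ {10}; g ≡ 0 at y ∈ {4}; common: ∅.
Collecting: common zeros = {(5, 3)}, so the count is 1.
Comparison with the Bézout bound: 1 ≤ 1 = deg(f)·deg(g), as expected for curves with no common component (the bound is attained).


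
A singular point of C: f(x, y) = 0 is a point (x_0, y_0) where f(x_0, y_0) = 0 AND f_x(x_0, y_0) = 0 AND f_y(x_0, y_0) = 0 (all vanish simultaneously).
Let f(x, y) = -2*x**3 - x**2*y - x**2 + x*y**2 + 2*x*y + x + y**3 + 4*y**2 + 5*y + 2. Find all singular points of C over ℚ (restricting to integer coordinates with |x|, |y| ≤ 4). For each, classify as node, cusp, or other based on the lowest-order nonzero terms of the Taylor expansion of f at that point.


Singular points: {(0, -1)}; classification: cusp.

Compute partial derivatives:
  f_x = -6*x**2 - 2*x*y - 2*x + y**2 + 2*y + 1.
  f_y = -x**2 + 2*x*y + 2*x + 3*y**2 + 8*y + 5.
Scan x_0 ∈ {−4, ..., 4}. For each x_0, f_y(x_0, y) is a polynomial in y; find its integer roots y ∈ {−4, ..., 4}, then test f_x and f at those candidates.
  x = -4: f_y(-4, y) = 3*y**2 - 19; no integer root y with |y| ≤ 4.
  x = -3: f_y(-3, y) = 3*y**2 + 2*y - 10; no integer root y with |y| ≤ 4.
  x = -2: f_y(-2, y) = 3*y**2 + 4*y - 3; no integer root y with |y| ≤ 4.
  x = -1: f_y(-1, y) = 3*y**2 + 6*y + 2; no integer root y with |y| ≤ 4.
  x = 0: f_y(0, y) = 3*y**2 + 8*y + 5; vanishes at y ∈ {-1}. (0, -1): f_x = 0, f = 0 — SINGULAR.
  x = 1: f_y(1, y) = 3*y**2 + 10*y + 6; no integer root y with |y| ≤ 4.
  x = 2: f_y(2, y) = 3*y**2 + 12*y + 5; no integer root y with |y| ≤ 4.
  x = 3: f_y(3, y) = 3*y**2 + 14*y + 2; no integer root y with |y| ≤ 4.
  x = 4: f_y(4, y) = 3*y**2 + 16*y - 3; no integer root y with |y| ≤ 4.
Only singular point on the grid: (0, -1).
Classify: substitute x = 0 + u, y = -1 + v and expand: f = -2*u**3 - u**2*v + u*v**2 + v**3 + v**2.
No constant or linear terms (consistent with a singular point). Quadratic part: v**2. Cubic part: -2*u**3 - u**2*v + u*v**2 + v**3.
The quadratic part v**2 is a perfect square, so there is a single (double) tangent line v = 0, i.e. y = -1. Restricting the cubic part to that line (v = 0) leaves -2*u**3 ≠ 0, so f is not divisible by v and the branch is v² ≈ 2*u**3 to lowest order — this is a cusp.
Classification: cusp.


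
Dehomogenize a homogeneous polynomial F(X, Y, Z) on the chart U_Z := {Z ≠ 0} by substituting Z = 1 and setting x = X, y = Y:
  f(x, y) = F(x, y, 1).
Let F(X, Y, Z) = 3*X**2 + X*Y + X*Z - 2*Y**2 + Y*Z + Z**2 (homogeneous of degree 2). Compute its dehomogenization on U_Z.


f(x, y) = 3*x**2 + x*y + x - 2*y**2 + y + 1

On U_Z we set Z = 1. Each monomial c·X^i·Y^j·Z^k in F becomes c·x^i·y^j·1^k = c·x^i·y^j.
Substituting Z = 1: F(X, Y, 1) = 3*x**2 + x*y + x - 2*y**2 + y + 1.
Note: deg(f) ≤ deg(F) = 2; strict inequality happens when F is divisible by Z (lost terms).


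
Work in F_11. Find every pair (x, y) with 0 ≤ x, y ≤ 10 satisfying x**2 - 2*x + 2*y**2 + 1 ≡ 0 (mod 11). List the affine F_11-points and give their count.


Affine F_11-points: {(0, 4), (0, 7), (1, 0), (2, 4), (2, 7), (3, 3), (3, 8), (4, 1), (4, 10), (5, 5), (5, 6), (6, 2), (6, 9), (7, 2), (7, 9), (8, 5), (8, 6), (9, 1), (9, 10), (10, 3), (10, 8)}; count = 21.

For each of the 121 pairs (x, y) ∈ F_11², evaluate f(x, y) mod 11. Record the zeros.
  x = 0: [0↦1, 1↦3, 2↦9, 3↦8, 4↦0, 5↦7, 6↦7, 7↦0, 8↦8, 9↦9, 10↦3]  zeros at y ∈ {4, 7}
  x = 1: [0↦0, 1↦2, 2↦8, 3↦7, 4↦10, 5↦6, 6↦6, 7↦10, 8↦7, 9↦8, 10↦2]  zeros at y ∈ {0}
  x = 2: [0↦1, 1↦3, 2↦9, 3↦8, 4↦0, 5↦7, 6↦7, 7↦0, 8↦8, 9↦9, 10↦3]  zeros at y ∈ {4, 7}
  x = 3: [0↦4, 1↦6, 2↦1, 3↦0, 4↦3, 5↦10, 6↦10, 7↦3, 8↦0, 9↦1, 10↦6]  zeros at y ∈ {3, 8}
  x = 4: [0↦9, 1↦0, 2↦6, 3↦5, 4↦8, 5↦4, 6↦4, 7↦8, 8↦5, 9↦6, 10↦0]  zeros at y ∈ {1, 10}
  x = 5: [0↦5, 1↦7, 2↦2, 3↦1, 4↦4, 5↦0, 6↦0, 7↦4, 8↦1, 9↦2, 10↦7]  zeros at y ∈ {5, 6}
  x = 6: [0↦3, 1↦5, 2↦0, 3↦10, 4↦2, 5↦9, 6↦9, 7↦2, 8↦10, 9↦0, 10↦5]  zeros at y ∈ {2, 9}
  x = 7: [0↦3, 1↦5, 2↦0, 3↦10, 4↦2, 5↦9, 6↦9, 7↦2, 8↦10, 9↦0, 10↦5]  zeros at y ∈ {2, 9}
  x = 8: [0↦5, 1↦7, 2↦2, 3↦1, 4↦4, 5↦0, 6↦0, 7↦4, 8↦1, 9↦2, 10↦7]  zeros at y ∈ {5, 6}
  x = 9: [0↦9, 1↦0, 2↦6, 3↦5, 4↦8, 5↦4, 6↦4, 7↦8, 8↦5, 9↦6, 10↦0]  zeros at y ∈ {1, 10}
  x = 10: [0↦4, 1↦6, 2↦1, 3↦0, 4↦3, 5↦10, 6↦10, 7↦3, 8↦0, 9↦1, 10↦6]  zeros at y ∈ {3, 8}
Collecting zeros: affine points = {(0, 4), (0, 7), (1, 0), (2, 4), (2, 7), (3, 3), (3, 8), (4, 1), (4, 10), (5, 5), (5, 6), (6, 2), (6, 9), (7, 2), (7, 9), (8, 5), (8, 6), (9, 1), (9, 10), (10, 3), (10, 8)}.
Total count |C(F_11)_aff| = 21.


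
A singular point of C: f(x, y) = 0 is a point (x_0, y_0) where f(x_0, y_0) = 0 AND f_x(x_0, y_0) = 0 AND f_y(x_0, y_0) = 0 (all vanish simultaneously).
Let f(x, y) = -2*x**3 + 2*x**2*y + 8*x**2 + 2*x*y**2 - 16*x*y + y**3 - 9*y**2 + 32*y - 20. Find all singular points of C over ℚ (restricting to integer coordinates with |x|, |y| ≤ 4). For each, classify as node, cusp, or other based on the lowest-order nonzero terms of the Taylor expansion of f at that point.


Singular points: {(2, 2)}; classification: cusp.

Compute partial derivatives:
  f_x = -6*x**2 + 4*x*y + 16*x + 2*y**2 - 16*y.
  f_y = 2*x**2 + 4*x*y - 16*x + 3*y**2 - 18*y + 32.
Scan x_0 ∈ {−4, ..., 4}. For each x_0, f_y(x_0, y) is a polynomial in y; find its integer roots y ∈ {−4, ..., 4}, then test f_x and f at those candidates.
  x = -4: f_y(-4, y) = 3*y**2 - 34*y + 128; no integer root y with |y| ≤ 4.
  x = -3: f_y(-3, y) = 3*y**2 - 30*y + 98; no integer root y with |y| ≤ 4.
  x = -2: f_y(-2, y) = 3*y**2 - 26*y + 72; no integer root y with |y| ≤ 4.
  x = -1: f_y(-1, y) = 3*y**2 - 22*y + 50; no integer root y with |y| ≤ 4.
  x = 0: f_y(0, y) = 3*y**2 - 18*y + 32; no integer root y with |y| ≤ 4.
  x = 1: f_y(1, y) = 3*y**2 - 14*y + 18; no integer root y with |y| ≤ 4.
  x = 2: f_y(2, y) = 3*y**2 - 10*y + 8; vanishes at y ∈ {2}. (2, 2): f_x = 0, f = 0 — SINGULAR.
  x = 3: f_y(3, y) = 3*y**2 - 6*y + 2; no integer root y with |y| ≤ 4.
  x = 4: f_y(4, y) = 3*y**2 - 2*y; vanishes at y ∈ {0}. (4, 0): f_x = -32 ≠ 0.
Only singular point on the grid: (2, 2).
Classify: substitute x = 2 + u, y = 2 + v and expand: f = -2*u**3 + 2*u**2*v + 2*u*v**2 + v**3 + v**2.
No constant or linear terms (consistent with a singular point). Quadratic part: v**2. Cubic part: -2*u**3 + 2*u**2*v + 2*u*v**2 + v**3.
The quadratic part v**2 is a perfect square, so there is a single (double) tangent line v = 0, i.e. y = 2. Restricting the cubic part to that line (v = 0) leaves -2*u**3 ≠ 0, so f is not divisible by v and the branch is v² ≈ 2*u**3 to lowest order — this is a cusp.
Classification: cusp.


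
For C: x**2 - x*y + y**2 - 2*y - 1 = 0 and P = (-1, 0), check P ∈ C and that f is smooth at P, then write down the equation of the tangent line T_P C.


Tangent line at P: -2*x - y - 2 = 0.

Step 1: f(-1, 0) = 0, so P lies on C.
Step 2: partial derivatives
  f_x(x, y) = 2*x - y, f_y(x, y) = -x + 2*y - 2.
  f_x(P) = -2, f_y(P) = -1 (gradient nonzero, so P is smooth).
Step 3: tangent line at P: -2·(x − -1) + -1·(y − 0) = 0.
Expanding: -2*x - y - 2 = 0.


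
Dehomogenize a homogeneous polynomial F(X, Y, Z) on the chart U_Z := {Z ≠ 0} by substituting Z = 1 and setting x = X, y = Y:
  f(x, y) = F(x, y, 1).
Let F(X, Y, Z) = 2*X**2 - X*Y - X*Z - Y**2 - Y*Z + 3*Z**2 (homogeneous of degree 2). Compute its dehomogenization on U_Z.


f(x, y) = 2*x**2 - x*y - x - y**2 - y + 3

On U_Z we set Z = 1. Each monomial c·X^i·Y^j·Z^k in F becomes c·x^i·y^j·1^k = c·x^i·y^j.
Substituting Z = 1: F(X, Y, 1) = 2*x**2 - x*y - x - y**2 - y + 3.
Note: deg(f) ≤ deg(F) = 2; strict inequality happens when F is divisible by Z (lost terms).


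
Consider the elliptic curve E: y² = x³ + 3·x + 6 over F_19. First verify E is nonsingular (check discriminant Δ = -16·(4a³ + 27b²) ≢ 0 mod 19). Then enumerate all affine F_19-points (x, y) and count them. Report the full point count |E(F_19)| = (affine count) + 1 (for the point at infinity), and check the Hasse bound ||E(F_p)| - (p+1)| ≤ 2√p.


Affine points = {(0, 5), (0, 14), (2, 1), (2, 18), (3, 2), (3, 17), (4, 5), (4, 14), (7, 3), (7, 16), (13, 0), (15, 5), (15, 14), (17, 7), (17, 12)}; affine count = 15; |E(F_19)| = 16.

Discriminant check: Δ ∝ 4a³ + 27b² = 4·3³ + 27·6² = 4·27 + 27·36 ≡ 16 (mod 19). Nonzero ⇒ E is nonsingular.
For each x ∈ F_19, compute rhs = x³ + 3·x + 6 mod 19, then count y ∈ F_19 with y² ≡ rhs.
  x = 0: rhs = 6, matching y values: 5, 14 (2 points).
  x = 1: rhs = 10, matching y values: none (0 points).
  x = 2: rhs = 1, matching y values: 1, 18 (2 points).
  x = 3: rhs = 4, matching y values: 2, 17 (2 points).
  x = 4: rhs = 6, matching y values: 5, 14 (2 points).
  x = 5: rhs = 13, matching y values: none (0 points).
  x = 6: rhs = 12, matching y values: none (0 points).
  x = 7: rhs = 9, matching y values: 3, 16 (2 points).
  x = 8: rhs = 10, matching y values: none (0 points).
  x = 9: rhs = 2, matching y values: none (0 points).
  x = 10: rhs = 10, matching y values: none (0 points).
  x = 11: rhs = 2, matching y values: none (0 points).
  x = 12: rhs = 3, matching y values: none (0 points).
  x = 13: rhs = 0, matching y values: 0 (1 points).
  x = 14: rhs = 18, matching y values: none (0 points).
  x = 15: rhs = 6, matching y values: 5, 14 (2 points).
  x = 16: rhs = 8, matching y values: none (0 points).
  x = 17: rhs = 11, matching y values: 7, 12 (2 points).
  x = 18: rhs = 2, matching y values: none (0 points).
Total affine count: 15.
Full point count |E(F_19)| = 15 + 1 = 16.
Hasse bound: |16 − (19+1)| = |-4| = 4 ≤ 2√19 ≈ 8.7178 ✓.


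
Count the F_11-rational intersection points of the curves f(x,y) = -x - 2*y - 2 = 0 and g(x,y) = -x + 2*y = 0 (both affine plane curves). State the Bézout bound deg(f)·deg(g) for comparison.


Common zeros: {(10, 5)}; count = 1; Bézout bound = 1.

deg(f) = 1, deg(g) = 1, so Bézout bound = 1.
Scan x ∈ F_11. For each x, list the y ∈ F_11 with f(x, y) ≡ 0 and those with g(x, y) ≡ 0 (mod 11); the common zeros in that column are the intersection.
  x = 0: f ≡ 0 at y ∈ {10}; g ≡ 0 at y ∈ {0}; common: ∅.
  x = 1: f ≡ 0 at y ∈ {4}; g ≡ 0 at y ∈ {6}; common: ∅.
  x = 2: f ≡ 0 at y ∈ {9}; g ≡ 0 at y ∈ {1}; common: ∅.
  x = 3: f ≡ 0 at y ∈ {3}; g ≡ 0 at y ∈ {7}; common: ∅.
  x = 4: f ≡ 0 at y ∈ {8}; g ≡ 0 at y ∈ {2}; common: ∅.
  x = 5: f ≡ 0 at y ∈ {2}; g ≡ 0 at y ∈ {8}; common: ∅.
  x = 6: f ≡ 0 at y ∈ {7}; g ≡ 0 at y ∈ {3}; common: ∅.
  x = 7: f ≡ 0 at y ∈ {1}; g ≡ 0 at y ∈ {9}; common: ∅.
  x = 8: f ≡ 0 at y ∈ {6}; g ≡ 0 at y ∈ {4}; common: ∅.
  x = 9: f ≡ 0 at y ∈ {0}; g ≡ 0 at y ∈ {10}; common: ∅.
  x = 10: f ≡ 0 at y ∈ {5}; g ≡ 0 at y ∈ {5}; common: {5}.
Collecting: common zeros = {(10, 5)}, so the count is 1.
Comparison with the Bézout bound: 1 ≤ 1 = deg(f)·deg(g), as expected for curves with no common component (the bound is attained).


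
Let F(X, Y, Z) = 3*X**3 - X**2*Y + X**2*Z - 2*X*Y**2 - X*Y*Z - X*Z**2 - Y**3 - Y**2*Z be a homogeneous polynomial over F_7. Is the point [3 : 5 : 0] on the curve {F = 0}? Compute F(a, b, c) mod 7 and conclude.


F(3,5,0) ≡ 6 (mod 7); P is NOT on the curve.

Evaluate F(3, 5, 0) term-by-term (mod 7).
  3*X**3 ↦ 3·27·1·1 = 81
  -X**2*Y ↦ -1·9·5·1 = -45
  X**2*Z ↦ 1·9·1·0 = 0
  -2*X*Y**2 ↦ -2·3·25·1 = -150
  -X*Y*Z ↦ -1·3·5·0 = 0
  -X*Z**2 ↦ -1·3·1·0 = 0
  -Y**3 ↦ -1·1·125·1 = -125
  -Y**2*Z ↦ -1·1·25·0 = 0
Sum: F(3, 5, 0) = (81) + (-45) + (0) + (-150) + (0) + (0) + (-125) + (0) = -239.
Reducing mod 7: -239 ≡ 6 (mod 7).
Since F(a, b, c) ≡ 6 ≠ 0 (mod 7), P does NOT lie on the curve.


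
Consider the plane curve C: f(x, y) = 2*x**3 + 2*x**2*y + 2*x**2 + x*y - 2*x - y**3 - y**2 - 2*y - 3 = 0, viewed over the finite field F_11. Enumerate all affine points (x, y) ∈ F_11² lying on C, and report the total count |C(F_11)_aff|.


Affine F_11-points: {(1, 2), (1, 4), (2, 6), (2, 7), (2, 8), (3, 10), (6, 6), (6, 9), (7, 6), (8, 0), (8, 1), (8, 9), (9, 2), (9, 9), (9, 10), (10, 10)}; count = 16.

For each of the 121 pairs (x, y) ∈ F_11², evaluate f(x, y) mod 11. Record the zeros.
  x = 0: [0↦8, 1↦4, 2↦3, 3↦10, 4↦8, 5↦2, 6↦8, 7↦9, 8↦10, 9↦5, 10↦10]  zeros at y ∈ ∅
  x = 1: [0↦10, 1↦9, 2↦0, 3↦10, 4↦0, 5↦8, 6↦6, 7↦10, 8↦3, 9↦1, 10↦9]  zeros at y ∈ {2, 4}
  x = 2: [0↦6, 1↦1, 2↦10, 3↦5, 4↦2, 5↦6, 6↦0, 7↦0, 8↦0, 9↦5, 10↦9]  zeros at y ∈ {6, 7, 8}
  x = 3: [0↦8, 1↦3, 2↦1, 3↦7, 4↦4, 5↦8, 6↦2, 7↦2, 8↦2, 9↦7, 10↦0]  zeros at y ∈ {10}
  x = 4: [0↦6, 1↦5, 2↦7, 3↦6, 4↦7, 5↦4, 6↦2, 7↦6, 8↦10, 9↦8, 10↦5]  zeros at y ∈ ∅
  x = 5: [0↦1, 1↦8, 2↦7, 3↦3, 4↦1, 5↦6, 6↦1, 7↦2, 8↦3, 9↦9, 10↦3]  zeros at y ∈ ∅
  x = 6: [0↦5, 1↦2, 2↦2, 3↦10, 4↦9, 5↦4, 6↦0, 7↦2, 8↦4, 9↦0, 10↦6]  zeros at y ∈ {6, 9}
  x = 7: [0↦8, 1↦10, 2↦4, 3↦6, 4↦10, 5↦10, 6↦0, 7↦7, 8↦3, 9↦4, 10↦4]  zeros at y ∈ {6}
  x = 8: [0↦0, 1↦0, 2↦3, 3↦3, 4↦5, 5↦3, 6↦2, 7↦7, 8↦1, 9↦0, 10↦9]  zeros at y ∈ {0, 1, 9}
  x = 9: [0↦4, 1↦6, 2↦0, 3↦2, 4↦6, 5↦6, 6↦7, 7↦3, 8↦10, 9↦0, 10↦0]  zeros at y ∈ {2, 9, 10}
  x = 10: [0↦10, 1↦7, 2↦7, 3↦4, 4↦3, 5↦9, 6↦5, 7↦7, 8↦9, 9↦5, 10↦0]  zeros at y ∈ {10}
Collecting zeros: affine points = {(1, 2), (1, 4), (2, 6), (2, 7), (2, 8), (3, 10), (6, 6), (6, 9), (7, 6), (8, 0), (8, 1), (8, 9), (9, 2), (9, 9), (9, 10), (10, 10)}.
Total count |C(F_11)_aff| = 16.


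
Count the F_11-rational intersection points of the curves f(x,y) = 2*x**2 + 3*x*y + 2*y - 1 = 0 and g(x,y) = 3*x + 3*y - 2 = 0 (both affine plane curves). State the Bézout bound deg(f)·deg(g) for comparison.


Common zeros: {(2, 6), (9, 10)}; count = 2; Bézout bound = 2.

deg(f) = 2, deg(g) = 1, so Bézout bound = 2.
Scan x ∈ F_11. For each x, list the y ∈ F_11 with f(x, y) ≡ 0 and those with g(x, y) ≡ 0 (mod 11); the common zeros in that column are the intersection.
  x = 0: f ≡ 0 at y ∈ {6}; g ≡ 0 at y ∈ {8}; common: ∅.
  x = 1: f ≡ 0 at y ∈ {2}; g ≡ 0 at y ∈ {7}; common: ∅.
  x = 2: f ≡ 0 at y ∈ {6}; g ≡ 0 at y ∈ {6}; common: {6}.
  x = 3: f ≡ 0 at y ∈ ∅; g ≡ 0 at y ∈ {5}; common: ∅.
  x = 4: f ≡ 0 at y ∈ {8}; g ≡ 0 at y ∈ {4}; common: ∅.
  x = 5: f ≡ 0 at y ∈ {1}; g ≡ 0 at y ∈ {3}; common: ∅.
  x = 6: f ≡ 0 at y ∈ {8}; g ≡ 0 at y ∈ {2}; common: ∅.
  x = 7: f ≡ 0 at y ∈ {2}; g ≡ 0 at y ∈ {1}; common: ∅.
  x = 8: f ≡ 0 at y ∈ {4}; g ≡ 0 at y ∈ {0}; common: ∅.
  x = 9: f ≡ 0 at y ∈ {10}; g ≡ 0 at y ∈ {10}; common: {10}.
  x = 10: f ≡ 0 at y ∈ {1}; g ≡ 0 at y ∈ {9}; common: ∅.
Collecting: common zeros = {(2, 6), (9, 10)}, so the count is 2.
Comparison with the Bézout bound: 2 ≤ 2 = deg(f)·deg(g), as expected for curves with no common component (the bound is attained).


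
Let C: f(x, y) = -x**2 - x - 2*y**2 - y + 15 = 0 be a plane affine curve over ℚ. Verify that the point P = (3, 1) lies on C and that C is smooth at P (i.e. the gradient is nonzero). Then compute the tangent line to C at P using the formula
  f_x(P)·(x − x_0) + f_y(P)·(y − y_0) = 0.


Tangent line at P: -7*x - 5*y + 26 = 0.

Step 1: f(3, 1) = 0, so P lies on C.
Step 2: partial derivatives
  f_x(x, y) = -2*x - 1, f_y(x, y) = -4*y - 1.
  f_x(P) = -7, f_y(P) = -5 (gradient nonzero, so P is smooth).
Step 3: tangent line at P: -7·(x − 3) + -5·(y − 1) = 0.
Expanding: -7*x - 5*y + 26 = 0.


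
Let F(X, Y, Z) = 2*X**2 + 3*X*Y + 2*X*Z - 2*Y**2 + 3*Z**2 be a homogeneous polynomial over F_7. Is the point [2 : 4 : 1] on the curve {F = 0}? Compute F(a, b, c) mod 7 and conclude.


F(2,4,1) ≡ 0 (mod 7); P is on the curve.

Evaluate F(2, 4, 1) term-by-term (mod 7).
  2*X**2 ↦ 2·4·1·1 = 8
  3*X*Y ↦ 3·2·4·1 = 24
  2*X*Z ↦ 2·2·1·1 = 4
  -2*Y**2 ↦ -2·1·16·1 = -32
  3*Z**2 ↦ 3·1·1·1 = 3
Sum: F(2, 4, 1) = (8) + (24) + (4) + (-32) + (3) = 7.
Reducing mod 7: 7 ≡ 0 (mod 7).
Since F(a, b, c) ≡ 0 (mod 7), P lies on the curve.


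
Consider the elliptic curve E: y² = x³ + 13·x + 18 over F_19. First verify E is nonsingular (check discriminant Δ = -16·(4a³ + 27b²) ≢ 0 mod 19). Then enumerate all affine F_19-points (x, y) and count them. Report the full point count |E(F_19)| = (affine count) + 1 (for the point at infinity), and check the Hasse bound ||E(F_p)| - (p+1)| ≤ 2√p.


Affine points = {(4, 1), (4, 18), (8, 8), (8, 11), (9, 3), (9, 16), (13, 3), (13, 16), (15, 4), (15, 15), (16, 3), (16, 16), (18, 2), (18, 17)}; affine count = 14; |E(F_19)| = 15.

Discriminant check: Δ ∝ 4a³ + 27b² = 4·13³ + 27·18² = 4·2197 + 27·324 ≡ 18 (mod 19). Nonzero ⇒ E is nonsingular.
For each x ∈ F_19, compute rhs = x³ + 13·x + 18 mod 19, then count y ∈ F_19 with y² ≡ rhs.
  x = 0: rhs = 18, matching y values: none (0 points).
  x = 1: rhs = 13, matching y values: none (0 points).
  x = 2: rhs = 14, matching y values: none (0 points).
  x = 3: rhs = 8, matching y values: none (0 points).
  x = 4: rhs = 1, matching y values: 1, 18 (2 points).
  x = 5: rhs = 18, matching y values: none (0 points).
  x = 6: rhs = 8, matching y values: none (0 points).
  x = 7: rhs = 15, matching y values: none (0 points).
  x = 8: rhs = 7, matching y values: 8, 11 (2 points).
  x = 9: rhs = 9, matching y values: 3, 16 (2 points).
  x = 10: rhs = 8, matching y values: none (0 points).
  x = 11: rhs = 10, matching y values: none (0 points).
  x = 12: rhs = 2, matching y values: none (0 points).
  x = 13: rhs = 9, matching y values: 3, 16 (2 points).
  x = 14: rhs = 18, matching y values: none (0 points).
  x = 15: rhs = 16, matching y values: 4, 15 (2 points).
  x = 16: rhs = 9, matching y values: 3, 16 (2 points).
  x = 17: rhs = 3, matching y values: none (0 points).
  x = 18: rhs = 4, matching y values: 2, 17 (2 points).
Total affine count: 14.
Full point count |E(F_19)| = 14 + 1 = 15.
Hasse bound: |15 − (19+1)| = |-5| = 5 ≤ 2√19 ≈ 8.7178 ✓.
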